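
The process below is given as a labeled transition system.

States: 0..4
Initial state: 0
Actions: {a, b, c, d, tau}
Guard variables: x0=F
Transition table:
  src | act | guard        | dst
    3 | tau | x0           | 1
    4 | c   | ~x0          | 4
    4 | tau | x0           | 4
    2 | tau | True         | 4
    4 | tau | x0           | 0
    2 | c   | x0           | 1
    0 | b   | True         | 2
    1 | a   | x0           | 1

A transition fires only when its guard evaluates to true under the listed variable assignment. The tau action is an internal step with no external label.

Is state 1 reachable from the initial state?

Answer: UNREACHABLE

Trace:
3 transition(s) survive guard evaluation.
L0 = {0}
L1 = {2}  now seen {0,2}
L2 = {4}  now seen {0,2,4}
Reachable = {0,2,4}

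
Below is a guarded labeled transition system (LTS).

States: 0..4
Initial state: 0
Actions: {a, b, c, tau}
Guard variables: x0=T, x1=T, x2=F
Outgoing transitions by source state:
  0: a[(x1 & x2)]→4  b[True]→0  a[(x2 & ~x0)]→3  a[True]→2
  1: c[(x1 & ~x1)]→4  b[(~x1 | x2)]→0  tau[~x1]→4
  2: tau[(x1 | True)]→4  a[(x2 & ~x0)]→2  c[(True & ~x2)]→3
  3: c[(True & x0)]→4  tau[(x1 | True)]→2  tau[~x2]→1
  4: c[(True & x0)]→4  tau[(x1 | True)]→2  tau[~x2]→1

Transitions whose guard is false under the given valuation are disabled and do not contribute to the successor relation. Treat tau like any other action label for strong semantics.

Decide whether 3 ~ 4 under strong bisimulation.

Compute ~ classes (split until stable):
  P[0] = {{0,1,2,3,4}}
  P[1] = {{0},{1},{2,3,4}}
  P[2] = {{0},{1},{2},{3,4}}
stable after 3 split(s): 4 block(s)
[3]={3,4}  [4]={3,4}

Answer: BISIMILAR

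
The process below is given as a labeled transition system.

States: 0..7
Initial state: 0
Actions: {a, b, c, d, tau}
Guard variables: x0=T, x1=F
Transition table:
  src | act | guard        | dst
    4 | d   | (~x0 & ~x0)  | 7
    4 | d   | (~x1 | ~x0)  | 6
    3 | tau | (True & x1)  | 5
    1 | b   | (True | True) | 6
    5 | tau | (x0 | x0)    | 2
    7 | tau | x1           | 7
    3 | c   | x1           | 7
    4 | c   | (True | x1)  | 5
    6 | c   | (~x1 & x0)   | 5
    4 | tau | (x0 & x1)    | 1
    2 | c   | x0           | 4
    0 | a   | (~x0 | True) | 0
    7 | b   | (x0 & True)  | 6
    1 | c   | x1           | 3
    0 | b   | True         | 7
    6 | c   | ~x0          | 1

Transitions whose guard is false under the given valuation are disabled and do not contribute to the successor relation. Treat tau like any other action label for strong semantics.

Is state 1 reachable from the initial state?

Answer: UNREACHABLE

Working:
9 transition(s) survive guard evaluation.
Layer 0: {0}
Layer 1: {7}  now seen {0,7}
Layer 2: {6}  now seen {0,6,7}
Layer 3: {5}  now seen {0,5,6,7}
Layer 4: {2}  now seen {0,2,5,6,7}
Layer 5: {4}  now seen {0,2,4,5,6,7}
R = {0,2,4,5,6,7}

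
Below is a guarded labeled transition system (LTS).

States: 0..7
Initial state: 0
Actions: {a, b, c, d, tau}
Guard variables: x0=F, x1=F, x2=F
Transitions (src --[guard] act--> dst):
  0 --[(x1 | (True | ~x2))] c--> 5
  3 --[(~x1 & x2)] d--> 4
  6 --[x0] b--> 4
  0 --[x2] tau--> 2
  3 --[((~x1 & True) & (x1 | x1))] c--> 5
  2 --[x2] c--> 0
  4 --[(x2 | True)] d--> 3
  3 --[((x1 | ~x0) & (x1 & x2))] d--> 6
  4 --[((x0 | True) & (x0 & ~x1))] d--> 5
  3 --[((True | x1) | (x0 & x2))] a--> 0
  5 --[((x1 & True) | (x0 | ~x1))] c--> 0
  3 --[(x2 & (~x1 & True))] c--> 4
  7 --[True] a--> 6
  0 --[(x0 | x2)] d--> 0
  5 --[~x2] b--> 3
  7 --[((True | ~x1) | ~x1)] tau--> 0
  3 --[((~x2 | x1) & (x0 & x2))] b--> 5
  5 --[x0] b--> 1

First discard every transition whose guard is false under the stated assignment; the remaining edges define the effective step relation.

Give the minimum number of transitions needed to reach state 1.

BFS to 1:
  depth 0: {0}
  depth 1: {5}
  depth 2: {3}
1 never appears.

Answer: UNREACHABLE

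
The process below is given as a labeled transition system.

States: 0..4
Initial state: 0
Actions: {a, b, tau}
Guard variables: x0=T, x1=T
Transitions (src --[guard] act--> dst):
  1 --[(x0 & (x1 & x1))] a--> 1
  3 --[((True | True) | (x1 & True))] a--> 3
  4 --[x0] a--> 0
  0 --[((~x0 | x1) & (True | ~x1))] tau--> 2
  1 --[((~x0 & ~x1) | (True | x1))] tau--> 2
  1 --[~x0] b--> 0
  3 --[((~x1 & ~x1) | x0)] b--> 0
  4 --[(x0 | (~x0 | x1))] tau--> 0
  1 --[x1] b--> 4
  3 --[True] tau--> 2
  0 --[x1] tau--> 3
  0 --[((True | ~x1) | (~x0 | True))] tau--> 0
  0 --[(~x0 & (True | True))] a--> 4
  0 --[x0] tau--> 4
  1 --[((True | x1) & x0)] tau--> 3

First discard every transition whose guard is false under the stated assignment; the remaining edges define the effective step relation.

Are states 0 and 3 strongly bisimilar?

Refine partition for ~:
  P[0] = {{0,1,2,3,4}}
  P[1] = {{0},{1,3},{2},{4}}
  P[2] = {{0},{1},{2},{3},{4}}
Fixed point at round 3; 5 class(es).
[0]={0}  [3]={3}

Answer: NOT BISIMILAR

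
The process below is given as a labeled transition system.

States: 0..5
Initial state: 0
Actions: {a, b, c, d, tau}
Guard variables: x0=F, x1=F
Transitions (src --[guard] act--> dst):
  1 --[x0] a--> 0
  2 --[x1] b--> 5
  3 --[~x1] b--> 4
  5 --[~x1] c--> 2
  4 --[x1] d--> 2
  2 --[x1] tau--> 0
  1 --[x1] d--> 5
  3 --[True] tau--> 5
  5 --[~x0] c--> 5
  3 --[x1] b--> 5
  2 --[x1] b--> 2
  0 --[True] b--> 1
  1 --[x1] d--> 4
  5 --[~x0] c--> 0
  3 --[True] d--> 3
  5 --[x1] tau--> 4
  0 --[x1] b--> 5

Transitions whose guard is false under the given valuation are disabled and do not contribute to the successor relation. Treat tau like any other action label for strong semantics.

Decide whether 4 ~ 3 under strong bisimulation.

Answer: NOT BISIMILAR

Working:
Bisimulation quotient by refinement:
  π0 = {{0,1,2,3,4,5}}
  π1 = {{0},{1,2,4},{3},{5}}
Fixed point at round 2; 4 class(es).
4∈{1,2,4}, 3∈{3}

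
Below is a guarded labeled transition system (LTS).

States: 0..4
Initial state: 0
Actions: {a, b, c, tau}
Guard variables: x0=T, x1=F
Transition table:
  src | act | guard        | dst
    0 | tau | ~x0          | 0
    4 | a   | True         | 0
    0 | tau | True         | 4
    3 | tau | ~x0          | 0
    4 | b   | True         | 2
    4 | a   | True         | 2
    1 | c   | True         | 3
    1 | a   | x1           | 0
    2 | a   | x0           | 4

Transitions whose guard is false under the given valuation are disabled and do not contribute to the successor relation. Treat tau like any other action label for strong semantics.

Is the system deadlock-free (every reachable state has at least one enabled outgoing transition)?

Answer: DEADLOCK-FREE

Working:
Reachable = {0,2,4}
  0: tau→4  [deg 1]
  2: a→4  [deg 1]
  4: a→0  a→2  b→2  [deg 3]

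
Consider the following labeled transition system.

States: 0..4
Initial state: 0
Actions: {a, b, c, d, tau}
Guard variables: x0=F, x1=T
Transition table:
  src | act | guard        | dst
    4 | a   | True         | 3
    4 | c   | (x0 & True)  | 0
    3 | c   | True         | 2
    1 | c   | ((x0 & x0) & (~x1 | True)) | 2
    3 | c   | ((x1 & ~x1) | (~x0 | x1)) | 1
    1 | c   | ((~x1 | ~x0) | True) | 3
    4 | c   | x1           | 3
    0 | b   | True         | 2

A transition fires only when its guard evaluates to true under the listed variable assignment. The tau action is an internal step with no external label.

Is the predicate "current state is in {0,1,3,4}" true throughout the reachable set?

Safe = {0,1,3,4}
Reachable = {0,2}
  0: safe
  2: outside
witness against invariant: b → 2

Answer: INVARIANT VIOLATED at state 2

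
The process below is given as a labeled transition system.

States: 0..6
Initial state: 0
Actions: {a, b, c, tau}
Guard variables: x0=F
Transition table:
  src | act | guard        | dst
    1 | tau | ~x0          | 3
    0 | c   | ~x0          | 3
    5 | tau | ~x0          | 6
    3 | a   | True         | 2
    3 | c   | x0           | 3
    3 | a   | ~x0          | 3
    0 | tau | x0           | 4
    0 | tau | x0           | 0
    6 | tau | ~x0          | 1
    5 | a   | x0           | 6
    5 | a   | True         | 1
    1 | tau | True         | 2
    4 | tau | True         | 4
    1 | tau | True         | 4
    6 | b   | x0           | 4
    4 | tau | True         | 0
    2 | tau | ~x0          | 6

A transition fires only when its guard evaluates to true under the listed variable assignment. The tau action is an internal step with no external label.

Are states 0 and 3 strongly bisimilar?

Answer: NOT BISIMILAR

Analysis:
Compute ~ classes (split until stable):
  P[0] = {{0,1,2,3,4,5,6}}
  P[1] = {{0},{1,2,4,6},{3},{5}}
  P[2] = {{0},{1},{2,6},{3},{4},{5}}
  P[3] = {{0},{1},{2},{3},{4},{5},{6}}
Fixed point at round 4; 7 class(es).
0∈{0}, 3∈{3}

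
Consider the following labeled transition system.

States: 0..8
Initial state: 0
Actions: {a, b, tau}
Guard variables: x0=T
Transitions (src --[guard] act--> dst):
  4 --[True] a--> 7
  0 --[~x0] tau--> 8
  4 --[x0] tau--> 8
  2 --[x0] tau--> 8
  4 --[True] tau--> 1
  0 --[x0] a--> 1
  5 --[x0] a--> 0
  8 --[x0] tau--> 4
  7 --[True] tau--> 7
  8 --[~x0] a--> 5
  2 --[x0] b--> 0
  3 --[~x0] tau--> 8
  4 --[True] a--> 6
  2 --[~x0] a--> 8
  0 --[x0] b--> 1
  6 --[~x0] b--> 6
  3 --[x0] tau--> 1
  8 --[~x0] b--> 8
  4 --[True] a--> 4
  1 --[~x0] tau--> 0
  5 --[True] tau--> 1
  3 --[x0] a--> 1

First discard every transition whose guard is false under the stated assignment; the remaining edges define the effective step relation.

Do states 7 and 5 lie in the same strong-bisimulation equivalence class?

Answer: NOT BISIMILAR

Working:
Compute ~ classes (split until stable):
  P[0] = {{0,1,2,3,4,5,6,7,8}}
  P[1] = {{0},{1,6},{2},{3,4,5},{7,8}}
  P[2] = {{0},{1,6},{2},{3},{4},{5},{7},{8}}
stable after 3 split(s): 8 block(s)
class of 7: {7}; class of 5: {5}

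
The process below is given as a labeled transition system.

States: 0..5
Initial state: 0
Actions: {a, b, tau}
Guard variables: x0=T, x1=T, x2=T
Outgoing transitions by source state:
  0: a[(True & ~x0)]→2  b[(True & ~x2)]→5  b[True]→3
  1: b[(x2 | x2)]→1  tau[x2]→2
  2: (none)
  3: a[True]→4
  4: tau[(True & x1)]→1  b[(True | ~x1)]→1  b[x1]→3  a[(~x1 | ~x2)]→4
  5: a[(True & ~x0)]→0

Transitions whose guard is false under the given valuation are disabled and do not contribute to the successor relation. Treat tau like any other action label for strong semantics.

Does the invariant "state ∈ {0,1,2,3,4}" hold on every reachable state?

Inv-set: {0,1,2,3,4}
R = {0,1,2,3,4}
  0: safe
  1: safe
  2: safe
  3: safe
  4: safe

Answer: INVARIANT HOLDS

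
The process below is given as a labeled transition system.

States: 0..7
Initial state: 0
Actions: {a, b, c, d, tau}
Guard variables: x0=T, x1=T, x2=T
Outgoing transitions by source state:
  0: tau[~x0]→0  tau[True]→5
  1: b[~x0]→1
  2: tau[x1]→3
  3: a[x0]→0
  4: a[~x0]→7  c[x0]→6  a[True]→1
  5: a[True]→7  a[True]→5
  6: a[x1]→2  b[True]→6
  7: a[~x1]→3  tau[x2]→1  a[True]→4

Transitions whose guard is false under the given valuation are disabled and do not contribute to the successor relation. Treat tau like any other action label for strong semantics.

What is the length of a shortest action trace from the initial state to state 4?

Breadth-first toward 4:
  depth 0: {0}
  depth 1: {5}
  depth 2: {7}
  depth 3: {1,4}
first hit 4 at d=3 via tau·a·a

Answer: 3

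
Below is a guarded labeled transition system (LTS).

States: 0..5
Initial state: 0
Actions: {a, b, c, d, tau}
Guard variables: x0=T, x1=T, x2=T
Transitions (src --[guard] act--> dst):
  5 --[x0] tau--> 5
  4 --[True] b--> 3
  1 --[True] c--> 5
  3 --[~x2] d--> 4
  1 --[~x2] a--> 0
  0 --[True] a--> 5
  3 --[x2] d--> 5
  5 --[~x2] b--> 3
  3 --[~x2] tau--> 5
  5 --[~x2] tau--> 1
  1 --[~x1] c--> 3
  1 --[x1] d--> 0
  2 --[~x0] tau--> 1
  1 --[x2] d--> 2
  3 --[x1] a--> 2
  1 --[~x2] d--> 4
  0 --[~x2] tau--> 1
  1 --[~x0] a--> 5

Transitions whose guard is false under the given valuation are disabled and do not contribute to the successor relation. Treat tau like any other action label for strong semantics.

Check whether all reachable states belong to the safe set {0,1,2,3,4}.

Answer: INVARIANT VIOLATED at state 5

Analysis:
Safe = {0,1,2,3,4}
Reachable = {0,5}
  0: safe
  5: VIOLATES
witness against invariant: a → 5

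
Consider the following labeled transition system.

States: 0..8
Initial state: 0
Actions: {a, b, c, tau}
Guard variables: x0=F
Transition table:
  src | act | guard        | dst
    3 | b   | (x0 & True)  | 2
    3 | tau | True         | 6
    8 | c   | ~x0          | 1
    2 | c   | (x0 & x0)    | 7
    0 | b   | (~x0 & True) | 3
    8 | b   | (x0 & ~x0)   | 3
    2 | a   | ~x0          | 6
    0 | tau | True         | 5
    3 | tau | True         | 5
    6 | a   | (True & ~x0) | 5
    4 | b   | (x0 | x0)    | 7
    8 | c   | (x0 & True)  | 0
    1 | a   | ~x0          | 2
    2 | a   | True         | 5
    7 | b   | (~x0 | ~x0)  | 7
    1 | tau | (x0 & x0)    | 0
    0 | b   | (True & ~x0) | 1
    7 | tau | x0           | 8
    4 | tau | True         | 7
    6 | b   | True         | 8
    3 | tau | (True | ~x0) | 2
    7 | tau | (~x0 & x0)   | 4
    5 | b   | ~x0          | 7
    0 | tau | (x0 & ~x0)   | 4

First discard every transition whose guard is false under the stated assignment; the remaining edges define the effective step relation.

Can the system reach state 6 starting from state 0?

After dropping false guards: 15 live edges.
Layer 0: {0}
Layer 1: {1,3,5}  cumulative {0,1,3,5}
Layer 2: {2,6,7}  cumulative {0,1,2,3,5,6,7}
Layer 3: {8}  cumulative {0,1,2,3,5,6,7,8}
Reachable = {0,1,2,3,5,6,7,8}
witness 6: b·tau

Answer: REACHABLE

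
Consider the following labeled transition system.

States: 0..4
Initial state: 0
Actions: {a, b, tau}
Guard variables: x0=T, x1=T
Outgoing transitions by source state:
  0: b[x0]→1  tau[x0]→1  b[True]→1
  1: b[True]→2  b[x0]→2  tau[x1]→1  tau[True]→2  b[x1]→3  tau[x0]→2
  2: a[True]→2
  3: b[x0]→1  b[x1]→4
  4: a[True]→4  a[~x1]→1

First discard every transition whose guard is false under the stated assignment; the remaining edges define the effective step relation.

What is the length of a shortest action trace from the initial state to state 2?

Answer: 2

Working:
Breadth-first toward 2:
  Layer 0: {0}
  Layer 1: {1}
  Layer 2: {2,3}
depth(2)=2, e.g. b·b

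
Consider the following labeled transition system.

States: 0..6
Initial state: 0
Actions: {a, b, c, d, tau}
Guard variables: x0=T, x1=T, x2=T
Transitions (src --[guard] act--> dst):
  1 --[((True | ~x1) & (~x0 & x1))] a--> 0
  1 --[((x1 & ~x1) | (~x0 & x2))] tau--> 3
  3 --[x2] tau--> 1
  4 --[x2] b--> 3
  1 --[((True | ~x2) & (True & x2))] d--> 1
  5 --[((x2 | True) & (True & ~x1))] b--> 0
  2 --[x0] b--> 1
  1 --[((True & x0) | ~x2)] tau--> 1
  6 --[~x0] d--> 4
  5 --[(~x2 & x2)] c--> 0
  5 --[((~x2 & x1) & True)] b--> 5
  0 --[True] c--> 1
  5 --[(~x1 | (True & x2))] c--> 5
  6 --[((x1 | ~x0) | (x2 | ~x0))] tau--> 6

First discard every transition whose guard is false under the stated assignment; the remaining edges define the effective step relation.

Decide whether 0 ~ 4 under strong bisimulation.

Compute ~ classes (split until stable):
  P[0] = {{0,1,2,3,4,5,6}}
  P[1] = {{0,5},{1},{2,4},{3,6}}
  P[2] = {{0},{1},{2},{3},{4},{5},{6}}
stable after 3 split(s): 7 block(s)
0∈{0}, 4∈{4}

Answer: NOT BISIMILAR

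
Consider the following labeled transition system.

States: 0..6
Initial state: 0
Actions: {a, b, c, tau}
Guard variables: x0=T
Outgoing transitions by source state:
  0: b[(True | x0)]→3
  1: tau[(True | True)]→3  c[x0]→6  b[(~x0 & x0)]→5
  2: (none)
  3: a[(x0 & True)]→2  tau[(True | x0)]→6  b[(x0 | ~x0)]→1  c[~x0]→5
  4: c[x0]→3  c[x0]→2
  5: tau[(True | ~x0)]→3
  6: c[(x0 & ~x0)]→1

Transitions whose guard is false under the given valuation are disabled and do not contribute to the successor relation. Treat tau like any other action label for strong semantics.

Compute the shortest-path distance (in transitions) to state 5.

Layered search for 5:
  Layer 0: {0}
  Layer 1: {3}
  Layer 2: {1,2,6}
5 never appears.

Answer: UNREACHABLE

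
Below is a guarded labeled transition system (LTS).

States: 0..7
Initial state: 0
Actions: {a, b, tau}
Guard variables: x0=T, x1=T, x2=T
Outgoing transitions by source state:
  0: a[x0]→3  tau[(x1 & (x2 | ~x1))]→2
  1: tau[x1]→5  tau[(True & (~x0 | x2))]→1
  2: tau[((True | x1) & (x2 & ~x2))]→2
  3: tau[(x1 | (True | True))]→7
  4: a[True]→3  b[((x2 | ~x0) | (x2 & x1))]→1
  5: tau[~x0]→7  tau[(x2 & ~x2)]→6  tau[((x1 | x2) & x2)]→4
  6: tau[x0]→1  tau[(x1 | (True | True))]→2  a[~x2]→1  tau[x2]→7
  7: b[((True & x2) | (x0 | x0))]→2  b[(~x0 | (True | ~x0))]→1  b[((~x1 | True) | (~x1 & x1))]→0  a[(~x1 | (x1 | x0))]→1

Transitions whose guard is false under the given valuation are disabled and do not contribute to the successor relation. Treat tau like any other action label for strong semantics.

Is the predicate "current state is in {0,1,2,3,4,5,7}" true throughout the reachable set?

Answer: INVARIANT HOLDS

Working:
Inv-set: {0,1,2,3,4,5,7}
R = {0,1,2,3,4,5,7}
  0: safe
  1: safe
  2: safe
  3: safe
  4: safe
  5: safe
  7: safe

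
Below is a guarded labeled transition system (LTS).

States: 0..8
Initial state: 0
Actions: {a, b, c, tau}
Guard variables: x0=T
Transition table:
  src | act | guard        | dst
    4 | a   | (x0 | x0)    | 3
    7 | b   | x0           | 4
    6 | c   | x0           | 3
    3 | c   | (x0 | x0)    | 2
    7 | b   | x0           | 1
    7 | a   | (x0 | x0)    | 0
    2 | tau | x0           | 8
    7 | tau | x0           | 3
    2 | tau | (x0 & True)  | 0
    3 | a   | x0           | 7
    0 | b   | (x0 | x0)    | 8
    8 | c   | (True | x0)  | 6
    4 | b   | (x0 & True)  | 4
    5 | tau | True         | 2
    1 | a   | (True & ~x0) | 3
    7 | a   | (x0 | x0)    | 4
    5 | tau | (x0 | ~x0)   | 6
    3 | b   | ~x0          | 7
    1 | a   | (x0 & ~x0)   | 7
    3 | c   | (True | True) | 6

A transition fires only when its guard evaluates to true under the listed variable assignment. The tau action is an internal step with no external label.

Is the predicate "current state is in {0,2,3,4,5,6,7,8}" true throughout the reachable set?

Allowed set {0,2,3,4,5,6,7,8}
R = {0,1,2,3,4,6,7,8}
  0: ✓
  1: ✗ unsafe
  2: ✓
  3: ✓
  4: ✓
  6: ✓
  7: ✓
  8: ✓
witness against invariant: b·c·c·a·b → 1

Answer: INVARIANT VIOLATED at state 1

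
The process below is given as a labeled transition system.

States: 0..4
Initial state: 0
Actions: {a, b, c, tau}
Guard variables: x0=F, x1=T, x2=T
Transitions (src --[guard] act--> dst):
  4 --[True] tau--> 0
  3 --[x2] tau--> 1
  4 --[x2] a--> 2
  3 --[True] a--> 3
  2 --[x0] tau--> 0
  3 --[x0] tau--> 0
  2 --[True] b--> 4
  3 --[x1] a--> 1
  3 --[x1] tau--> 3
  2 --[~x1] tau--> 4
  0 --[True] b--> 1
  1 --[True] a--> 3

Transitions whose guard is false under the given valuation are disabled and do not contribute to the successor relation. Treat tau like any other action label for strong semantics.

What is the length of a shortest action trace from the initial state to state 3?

Layered search for 3:
  Layer 0: {0}
  Layer 1: {1}
  Layer 2: {3}
depth(3)=2, e.g. b·a

Answer: 2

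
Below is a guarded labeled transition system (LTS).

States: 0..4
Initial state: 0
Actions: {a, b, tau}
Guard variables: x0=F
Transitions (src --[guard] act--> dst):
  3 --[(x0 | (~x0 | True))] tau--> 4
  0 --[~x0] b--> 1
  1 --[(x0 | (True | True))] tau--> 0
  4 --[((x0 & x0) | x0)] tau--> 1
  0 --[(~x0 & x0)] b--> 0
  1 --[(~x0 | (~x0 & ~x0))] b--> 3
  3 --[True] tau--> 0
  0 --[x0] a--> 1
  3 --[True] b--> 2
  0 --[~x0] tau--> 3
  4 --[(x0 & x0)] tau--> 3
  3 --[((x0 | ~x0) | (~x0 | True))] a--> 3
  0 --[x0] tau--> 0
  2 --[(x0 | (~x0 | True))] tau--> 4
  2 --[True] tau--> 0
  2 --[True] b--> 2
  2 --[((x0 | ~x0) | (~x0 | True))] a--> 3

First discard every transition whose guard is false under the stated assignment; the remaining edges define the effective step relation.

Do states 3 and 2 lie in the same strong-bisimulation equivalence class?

Answer: BISIMILAR

Trace:
Compute ~ classes (split until stable):
  π0 = {{0,1,2,3,4}}
  π1 = {{0,1},{2,3},{4}}
  π2 = {{0},{1},{2,3},{4}}
stable after 3 split(s): 4 block(s)
class of 3: {2,3}; class of 2: {2,3}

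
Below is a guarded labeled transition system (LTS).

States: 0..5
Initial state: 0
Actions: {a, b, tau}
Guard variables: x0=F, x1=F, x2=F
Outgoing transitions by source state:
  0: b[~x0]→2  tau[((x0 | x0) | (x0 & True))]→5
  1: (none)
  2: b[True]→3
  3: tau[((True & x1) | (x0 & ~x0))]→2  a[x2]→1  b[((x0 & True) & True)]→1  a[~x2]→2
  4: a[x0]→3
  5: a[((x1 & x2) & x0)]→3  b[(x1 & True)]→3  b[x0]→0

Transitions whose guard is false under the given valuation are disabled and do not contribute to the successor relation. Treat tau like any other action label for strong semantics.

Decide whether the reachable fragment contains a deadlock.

Answer: DEADLOCK-FREE

Working:
R = {0,2,3}
  0: b→2  [deg 1]
  2: b→3  [deg 1]
  3: a→2  [deg 1]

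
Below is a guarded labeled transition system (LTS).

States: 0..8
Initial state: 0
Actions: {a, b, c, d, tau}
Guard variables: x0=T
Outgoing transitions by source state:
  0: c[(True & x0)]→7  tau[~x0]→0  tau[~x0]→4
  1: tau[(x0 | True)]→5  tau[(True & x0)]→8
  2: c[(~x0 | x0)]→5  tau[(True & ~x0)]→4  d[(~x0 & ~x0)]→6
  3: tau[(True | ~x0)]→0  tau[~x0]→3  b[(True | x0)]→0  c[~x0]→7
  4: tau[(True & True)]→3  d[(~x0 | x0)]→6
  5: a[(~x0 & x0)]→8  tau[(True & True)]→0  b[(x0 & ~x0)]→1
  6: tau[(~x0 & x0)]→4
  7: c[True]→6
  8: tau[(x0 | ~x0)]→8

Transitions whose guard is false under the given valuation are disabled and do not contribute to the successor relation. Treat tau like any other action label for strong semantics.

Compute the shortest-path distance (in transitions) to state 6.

BFS to 6:
  Layer 0: {0}
  Layer 1: {7}
  Layer 2: {6}
6 enters at depth 2; path c·c

Answer: 2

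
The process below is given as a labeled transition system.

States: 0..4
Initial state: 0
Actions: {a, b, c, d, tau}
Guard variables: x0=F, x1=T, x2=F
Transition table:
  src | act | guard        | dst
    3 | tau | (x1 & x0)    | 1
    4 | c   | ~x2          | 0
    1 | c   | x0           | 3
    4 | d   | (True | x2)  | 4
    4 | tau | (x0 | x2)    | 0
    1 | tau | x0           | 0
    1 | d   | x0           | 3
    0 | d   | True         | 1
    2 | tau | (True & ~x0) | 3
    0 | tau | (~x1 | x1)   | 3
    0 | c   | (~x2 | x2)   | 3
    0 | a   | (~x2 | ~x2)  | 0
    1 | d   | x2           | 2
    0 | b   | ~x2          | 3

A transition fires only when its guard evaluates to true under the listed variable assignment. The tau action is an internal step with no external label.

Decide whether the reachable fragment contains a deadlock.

Reach set: {0,1,3}
  0: a→0  b→3  c→3  d→1  tau→3  [5 out]
  1: ∅  [STUCK]
  3: ∅  [STUCK]
witness 1: d

Answer: DEADLOCK at state 1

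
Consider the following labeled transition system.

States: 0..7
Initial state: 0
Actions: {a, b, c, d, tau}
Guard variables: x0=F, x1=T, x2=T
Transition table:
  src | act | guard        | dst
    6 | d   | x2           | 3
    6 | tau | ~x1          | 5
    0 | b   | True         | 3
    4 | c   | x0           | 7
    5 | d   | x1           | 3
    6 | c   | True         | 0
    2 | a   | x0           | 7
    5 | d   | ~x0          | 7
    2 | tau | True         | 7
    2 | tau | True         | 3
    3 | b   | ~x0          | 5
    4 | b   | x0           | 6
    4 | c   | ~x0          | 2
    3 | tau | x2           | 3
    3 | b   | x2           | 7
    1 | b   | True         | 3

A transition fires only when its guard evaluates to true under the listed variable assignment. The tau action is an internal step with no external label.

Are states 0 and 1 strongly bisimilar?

Answer: BISIMILAR

Working:
Compute ~ classes (split until stable):
  round 0: {{0,1,2,3,4,5,6,7}}
  round 1: {{0,1},{2},{3},{4},{5},{6},{7}}
Fixed point at round 2; 7 class(es).
[0]={0,1}  [1]={0,1}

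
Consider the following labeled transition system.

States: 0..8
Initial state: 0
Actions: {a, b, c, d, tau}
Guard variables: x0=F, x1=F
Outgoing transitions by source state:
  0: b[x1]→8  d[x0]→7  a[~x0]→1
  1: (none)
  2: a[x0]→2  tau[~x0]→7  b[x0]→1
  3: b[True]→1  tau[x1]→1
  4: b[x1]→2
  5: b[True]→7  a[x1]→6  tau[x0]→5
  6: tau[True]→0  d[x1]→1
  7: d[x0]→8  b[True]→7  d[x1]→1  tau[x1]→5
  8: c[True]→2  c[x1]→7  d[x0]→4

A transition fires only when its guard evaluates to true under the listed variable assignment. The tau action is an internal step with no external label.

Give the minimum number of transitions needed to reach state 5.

Answer: UNREACHABLE

Analysis:
Breadth-first toward 5:
  L0 = {0}
  L1 = {1}
5 never appears.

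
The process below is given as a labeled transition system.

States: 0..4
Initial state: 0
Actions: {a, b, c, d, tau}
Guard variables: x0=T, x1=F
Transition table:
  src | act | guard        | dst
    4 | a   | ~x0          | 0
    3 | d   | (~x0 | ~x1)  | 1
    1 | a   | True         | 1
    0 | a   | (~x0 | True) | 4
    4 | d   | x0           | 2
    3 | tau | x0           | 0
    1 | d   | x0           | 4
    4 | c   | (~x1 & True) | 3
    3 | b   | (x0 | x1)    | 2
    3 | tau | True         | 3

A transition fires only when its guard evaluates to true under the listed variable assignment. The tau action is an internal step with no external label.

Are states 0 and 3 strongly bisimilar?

Refine partition for ~:
  P[0] = {{0,1,2,3,4}}
  P[1] = {{0},{1},{2},{3},{4}}
Fixed point at round 2; 5 class(es).
[0]={0}  [3]={3}

Answer: NOT BISIMILAR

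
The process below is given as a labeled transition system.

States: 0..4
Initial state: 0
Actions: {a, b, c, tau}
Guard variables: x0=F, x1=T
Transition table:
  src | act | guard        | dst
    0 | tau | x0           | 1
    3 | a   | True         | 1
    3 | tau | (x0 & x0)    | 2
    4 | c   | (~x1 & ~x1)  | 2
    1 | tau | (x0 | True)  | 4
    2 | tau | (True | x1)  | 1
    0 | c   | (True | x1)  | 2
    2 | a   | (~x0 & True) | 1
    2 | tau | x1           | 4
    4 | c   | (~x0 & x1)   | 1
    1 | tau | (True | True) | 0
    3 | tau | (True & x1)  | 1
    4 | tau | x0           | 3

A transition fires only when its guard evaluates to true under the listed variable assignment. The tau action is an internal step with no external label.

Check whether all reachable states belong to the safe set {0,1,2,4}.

Allowed set {0,1,2,4}
Reach set: {0,1,2,4}
  0: ✓
  1: ✓
  2: ✓
  4: ✓

Answer: INVARIANT HOLDS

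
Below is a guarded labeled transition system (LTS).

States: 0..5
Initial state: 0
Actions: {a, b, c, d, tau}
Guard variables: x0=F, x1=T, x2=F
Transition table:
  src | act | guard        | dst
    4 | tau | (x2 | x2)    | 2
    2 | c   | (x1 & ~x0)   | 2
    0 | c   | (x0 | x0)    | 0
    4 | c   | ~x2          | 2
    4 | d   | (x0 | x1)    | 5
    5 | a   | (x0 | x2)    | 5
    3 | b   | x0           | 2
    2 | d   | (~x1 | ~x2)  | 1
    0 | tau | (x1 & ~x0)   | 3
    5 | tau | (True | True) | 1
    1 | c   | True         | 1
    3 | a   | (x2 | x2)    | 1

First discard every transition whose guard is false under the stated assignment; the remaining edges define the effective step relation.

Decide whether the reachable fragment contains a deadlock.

Answer: DEADLOCK at state 3

Working:
Reach set: {0,3}
  0: tau→3  [1 exit(s)]
  3: ∅  [deadlock]
witness 3: tau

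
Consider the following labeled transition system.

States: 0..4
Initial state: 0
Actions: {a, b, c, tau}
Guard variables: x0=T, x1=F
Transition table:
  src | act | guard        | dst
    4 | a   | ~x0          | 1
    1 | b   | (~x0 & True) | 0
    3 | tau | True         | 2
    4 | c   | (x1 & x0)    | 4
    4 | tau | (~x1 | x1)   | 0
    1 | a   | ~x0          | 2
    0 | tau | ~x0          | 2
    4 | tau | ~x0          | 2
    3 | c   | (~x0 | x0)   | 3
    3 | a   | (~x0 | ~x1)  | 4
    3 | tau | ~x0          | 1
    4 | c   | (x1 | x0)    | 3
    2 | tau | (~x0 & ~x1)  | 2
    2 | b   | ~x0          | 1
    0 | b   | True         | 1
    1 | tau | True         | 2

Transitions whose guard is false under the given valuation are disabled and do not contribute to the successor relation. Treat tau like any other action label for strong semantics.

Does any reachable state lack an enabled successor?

R = {0,1,2}
  0: b→1  [1 out]
  1: tau→2  [1 out]
  2: ∅  [no exit]
Path to 2: b·tau

Answer: DEADLOCK at state 2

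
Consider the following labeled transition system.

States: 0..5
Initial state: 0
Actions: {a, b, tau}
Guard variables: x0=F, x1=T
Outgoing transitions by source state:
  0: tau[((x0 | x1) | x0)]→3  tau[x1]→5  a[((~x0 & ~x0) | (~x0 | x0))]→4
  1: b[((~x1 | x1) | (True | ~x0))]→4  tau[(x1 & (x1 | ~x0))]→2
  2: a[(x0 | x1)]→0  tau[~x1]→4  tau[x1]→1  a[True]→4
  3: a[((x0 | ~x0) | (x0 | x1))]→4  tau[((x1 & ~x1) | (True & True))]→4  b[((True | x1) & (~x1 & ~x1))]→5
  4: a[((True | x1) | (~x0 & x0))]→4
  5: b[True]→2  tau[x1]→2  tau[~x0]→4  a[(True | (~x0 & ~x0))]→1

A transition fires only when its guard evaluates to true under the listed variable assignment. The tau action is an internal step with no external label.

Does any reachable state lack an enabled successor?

Answer: DEADLOCK-FREE

Trace:
Reach set: {0,1,2,3,4,5}
  0: a→4  tau→3  tau→5  [3 exit(s)]
  1: b→4  tau→2  [2 exit(s)]
  2: a→0  a→4  tau→1  [3 exit(s)]
  3: a→4  tau→4  [2 exit(s)]
  4: a→4  [1 exit(s)]
  5: a→1  b→2  tau→2  tau→4  [4 exit(s)]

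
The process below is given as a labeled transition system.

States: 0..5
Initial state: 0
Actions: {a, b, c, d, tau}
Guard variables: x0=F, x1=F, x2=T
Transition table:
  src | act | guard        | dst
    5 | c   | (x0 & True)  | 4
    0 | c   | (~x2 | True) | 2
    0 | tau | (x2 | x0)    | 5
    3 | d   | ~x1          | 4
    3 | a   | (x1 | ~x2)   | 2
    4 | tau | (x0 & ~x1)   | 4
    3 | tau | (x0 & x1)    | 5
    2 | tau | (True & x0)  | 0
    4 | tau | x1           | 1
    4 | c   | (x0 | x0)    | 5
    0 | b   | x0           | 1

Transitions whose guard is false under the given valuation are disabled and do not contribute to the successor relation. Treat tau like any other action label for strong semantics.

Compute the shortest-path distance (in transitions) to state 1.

Answer: UNREACHABLE

Trace:
BFS to 1:
  depth 0: {0}
  depth 1: {2,5}
1 never appears.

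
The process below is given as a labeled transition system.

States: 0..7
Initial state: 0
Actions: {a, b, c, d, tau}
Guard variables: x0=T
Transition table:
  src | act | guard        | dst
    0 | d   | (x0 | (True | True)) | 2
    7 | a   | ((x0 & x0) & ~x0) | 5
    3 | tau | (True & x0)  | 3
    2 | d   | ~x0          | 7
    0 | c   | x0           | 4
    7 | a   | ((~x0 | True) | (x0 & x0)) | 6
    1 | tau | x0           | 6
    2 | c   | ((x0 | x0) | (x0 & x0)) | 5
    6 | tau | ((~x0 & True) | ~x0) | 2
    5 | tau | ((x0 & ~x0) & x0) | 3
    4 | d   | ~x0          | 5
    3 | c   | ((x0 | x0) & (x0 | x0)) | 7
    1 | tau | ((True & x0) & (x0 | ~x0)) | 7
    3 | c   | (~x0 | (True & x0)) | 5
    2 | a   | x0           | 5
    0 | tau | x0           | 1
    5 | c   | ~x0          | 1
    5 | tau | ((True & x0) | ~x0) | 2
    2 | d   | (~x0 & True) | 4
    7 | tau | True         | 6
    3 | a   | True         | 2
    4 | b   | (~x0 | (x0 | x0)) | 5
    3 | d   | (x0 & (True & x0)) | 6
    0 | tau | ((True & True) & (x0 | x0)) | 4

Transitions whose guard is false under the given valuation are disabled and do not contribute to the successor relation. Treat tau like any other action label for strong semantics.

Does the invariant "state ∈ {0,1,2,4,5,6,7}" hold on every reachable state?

Answer: INVARIANT HOLDS

Working:
Safe = {0,1,2,4,5,6,7}
Reach set: {0,1,2,4,5,6,7}
  0: ✓
  1: ✓
  2: ✓
  4: ✓
  5: ✓
  6: ✓
  7: ✓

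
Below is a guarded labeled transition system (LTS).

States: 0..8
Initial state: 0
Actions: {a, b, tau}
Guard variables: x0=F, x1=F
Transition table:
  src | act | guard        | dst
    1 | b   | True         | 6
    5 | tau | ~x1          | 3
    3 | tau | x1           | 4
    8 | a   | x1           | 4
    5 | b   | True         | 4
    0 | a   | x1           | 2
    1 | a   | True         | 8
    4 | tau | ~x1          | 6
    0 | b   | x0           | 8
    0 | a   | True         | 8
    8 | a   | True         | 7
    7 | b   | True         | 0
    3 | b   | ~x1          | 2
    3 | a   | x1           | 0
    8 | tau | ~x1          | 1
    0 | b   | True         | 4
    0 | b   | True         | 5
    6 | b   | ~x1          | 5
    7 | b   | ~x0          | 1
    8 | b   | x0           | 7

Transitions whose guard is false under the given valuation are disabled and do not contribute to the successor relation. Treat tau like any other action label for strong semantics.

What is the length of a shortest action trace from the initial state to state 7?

Breadth-first toward 7:
  Layer 0: {0}
  Layer 1: {4,5,8}
  Layer 2: {1,3,6,7}
first hit 7 at d=2 via a·a

Answer: 2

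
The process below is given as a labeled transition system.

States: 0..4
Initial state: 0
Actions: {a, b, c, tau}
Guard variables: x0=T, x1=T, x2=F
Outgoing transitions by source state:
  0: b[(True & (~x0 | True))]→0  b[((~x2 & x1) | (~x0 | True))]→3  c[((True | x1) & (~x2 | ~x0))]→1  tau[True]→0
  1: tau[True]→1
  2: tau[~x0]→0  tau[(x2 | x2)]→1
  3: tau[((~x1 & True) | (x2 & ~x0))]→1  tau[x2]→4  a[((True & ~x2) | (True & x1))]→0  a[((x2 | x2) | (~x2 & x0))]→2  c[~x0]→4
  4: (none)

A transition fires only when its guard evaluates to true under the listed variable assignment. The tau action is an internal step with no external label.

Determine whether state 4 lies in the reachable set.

Guard filter leaves 7 enabled edge(s).
Layer 0: {0}
Layer 1: {1,3}  total {0,1,3}
Layer 2: {2}  total {0,1,2,3}
Reachable = {0,1,2,3}

Answer: UNREACHABLE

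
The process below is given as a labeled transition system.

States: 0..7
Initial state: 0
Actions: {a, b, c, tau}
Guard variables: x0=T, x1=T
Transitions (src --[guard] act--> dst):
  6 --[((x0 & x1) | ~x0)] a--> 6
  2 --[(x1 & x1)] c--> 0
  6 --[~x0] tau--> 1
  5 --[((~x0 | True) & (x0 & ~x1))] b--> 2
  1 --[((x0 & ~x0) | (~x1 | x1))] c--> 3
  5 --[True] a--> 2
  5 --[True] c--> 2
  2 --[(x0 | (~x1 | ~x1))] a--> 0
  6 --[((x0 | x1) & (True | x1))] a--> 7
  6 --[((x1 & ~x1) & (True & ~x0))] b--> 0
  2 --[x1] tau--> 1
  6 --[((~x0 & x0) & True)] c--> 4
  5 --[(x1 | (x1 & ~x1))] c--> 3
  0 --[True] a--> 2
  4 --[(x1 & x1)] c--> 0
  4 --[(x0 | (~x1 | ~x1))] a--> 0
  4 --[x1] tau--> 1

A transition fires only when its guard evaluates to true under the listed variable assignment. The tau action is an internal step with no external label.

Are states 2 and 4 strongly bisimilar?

Answer: BISIMILAR

Analysis:
Compute ~ classes (split until stable):
  π0 = {{0,1,2,3,4,5,6,7}}
  π1 = {{0,6},{1},{2,4},{3,7},{5}}
  π2 = {{0},{1},{2,4},{3,7},{5},{6}}
6 equivalence class(es) (converged in 3)
2∈{2,4}, 4∈{2,4}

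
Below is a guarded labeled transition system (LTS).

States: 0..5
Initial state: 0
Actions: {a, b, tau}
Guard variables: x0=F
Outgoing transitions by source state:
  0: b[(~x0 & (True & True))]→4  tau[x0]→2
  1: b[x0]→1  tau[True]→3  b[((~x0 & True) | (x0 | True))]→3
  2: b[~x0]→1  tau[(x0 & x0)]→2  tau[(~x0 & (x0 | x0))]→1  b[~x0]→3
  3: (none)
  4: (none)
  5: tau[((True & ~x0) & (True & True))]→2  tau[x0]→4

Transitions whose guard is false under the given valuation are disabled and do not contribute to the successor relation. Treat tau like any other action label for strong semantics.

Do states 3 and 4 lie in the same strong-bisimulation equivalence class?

Compute ~ classes (split until stable):
  round 0: {{0,1,2,3,4,5}}
  round 1: {{0,2},{1},{3,4},{5}}
  round 2: {{0},{1},{2},{3,4},{5}}
stable after 3 split(s): 5 block(s)
[3]={3,4}  [4]={3,4}

Answer: BISIMILAR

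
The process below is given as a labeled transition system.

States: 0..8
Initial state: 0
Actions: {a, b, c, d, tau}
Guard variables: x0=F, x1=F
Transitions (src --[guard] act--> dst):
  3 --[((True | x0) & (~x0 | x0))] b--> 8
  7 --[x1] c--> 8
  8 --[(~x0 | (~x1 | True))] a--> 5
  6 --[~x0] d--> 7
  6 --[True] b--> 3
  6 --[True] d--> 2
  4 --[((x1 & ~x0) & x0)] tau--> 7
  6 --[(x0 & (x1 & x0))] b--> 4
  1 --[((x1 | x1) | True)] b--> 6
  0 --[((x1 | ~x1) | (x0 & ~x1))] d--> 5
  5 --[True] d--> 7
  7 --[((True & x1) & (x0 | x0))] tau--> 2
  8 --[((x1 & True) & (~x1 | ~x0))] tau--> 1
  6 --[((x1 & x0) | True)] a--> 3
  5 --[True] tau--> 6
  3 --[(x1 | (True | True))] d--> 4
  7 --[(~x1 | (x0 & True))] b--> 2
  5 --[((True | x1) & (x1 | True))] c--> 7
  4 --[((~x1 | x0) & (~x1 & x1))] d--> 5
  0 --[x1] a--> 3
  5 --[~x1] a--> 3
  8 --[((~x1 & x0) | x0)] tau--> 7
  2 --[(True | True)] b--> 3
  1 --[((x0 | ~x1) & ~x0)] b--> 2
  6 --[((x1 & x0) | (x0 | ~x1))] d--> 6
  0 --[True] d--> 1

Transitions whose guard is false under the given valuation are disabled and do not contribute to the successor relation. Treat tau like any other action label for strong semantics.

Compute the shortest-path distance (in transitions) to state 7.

Answer: 2

Trace:
Breadth-first toward 7:
  Layer 0: {0}
  Layer 1: {1,5}
  Layer 2: {2,3,6,7}
7 enters at depth 2; path d·c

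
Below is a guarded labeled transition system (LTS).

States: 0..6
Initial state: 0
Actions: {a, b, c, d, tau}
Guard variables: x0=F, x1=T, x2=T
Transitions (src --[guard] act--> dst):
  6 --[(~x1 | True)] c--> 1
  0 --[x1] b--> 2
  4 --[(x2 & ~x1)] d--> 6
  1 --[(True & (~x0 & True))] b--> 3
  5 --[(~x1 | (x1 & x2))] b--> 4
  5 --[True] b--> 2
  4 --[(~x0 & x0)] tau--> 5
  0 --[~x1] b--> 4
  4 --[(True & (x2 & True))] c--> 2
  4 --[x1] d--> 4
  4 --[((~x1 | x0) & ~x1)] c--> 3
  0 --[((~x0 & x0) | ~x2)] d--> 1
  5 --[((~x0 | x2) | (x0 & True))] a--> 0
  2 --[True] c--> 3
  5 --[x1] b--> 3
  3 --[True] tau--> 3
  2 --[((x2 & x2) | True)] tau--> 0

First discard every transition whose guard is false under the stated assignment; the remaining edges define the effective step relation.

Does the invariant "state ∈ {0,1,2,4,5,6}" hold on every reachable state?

Answer: INVARIANT VIOLATED at state 3

Analysis:
Safe = {0,1,2,4,5,6}
Reachable = {0,2,3}
  0: safe
  2: safe
  3: VIOLATES
counterexample path to 3: b·c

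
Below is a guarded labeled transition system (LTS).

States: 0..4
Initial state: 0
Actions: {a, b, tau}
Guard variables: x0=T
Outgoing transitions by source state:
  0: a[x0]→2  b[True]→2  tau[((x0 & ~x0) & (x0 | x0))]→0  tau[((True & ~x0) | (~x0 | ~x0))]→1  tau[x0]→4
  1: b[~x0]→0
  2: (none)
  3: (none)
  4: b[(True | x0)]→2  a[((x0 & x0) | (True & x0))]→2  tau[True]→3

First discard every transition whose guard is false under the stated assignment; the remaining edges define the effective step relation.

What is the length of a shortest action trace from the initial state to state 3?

BFS to 3:
  depth 0: {0}
  depth 1: {2,4}
  depth 2: {3}
depth(3)=2, e.g. tau·tau

Answer: 2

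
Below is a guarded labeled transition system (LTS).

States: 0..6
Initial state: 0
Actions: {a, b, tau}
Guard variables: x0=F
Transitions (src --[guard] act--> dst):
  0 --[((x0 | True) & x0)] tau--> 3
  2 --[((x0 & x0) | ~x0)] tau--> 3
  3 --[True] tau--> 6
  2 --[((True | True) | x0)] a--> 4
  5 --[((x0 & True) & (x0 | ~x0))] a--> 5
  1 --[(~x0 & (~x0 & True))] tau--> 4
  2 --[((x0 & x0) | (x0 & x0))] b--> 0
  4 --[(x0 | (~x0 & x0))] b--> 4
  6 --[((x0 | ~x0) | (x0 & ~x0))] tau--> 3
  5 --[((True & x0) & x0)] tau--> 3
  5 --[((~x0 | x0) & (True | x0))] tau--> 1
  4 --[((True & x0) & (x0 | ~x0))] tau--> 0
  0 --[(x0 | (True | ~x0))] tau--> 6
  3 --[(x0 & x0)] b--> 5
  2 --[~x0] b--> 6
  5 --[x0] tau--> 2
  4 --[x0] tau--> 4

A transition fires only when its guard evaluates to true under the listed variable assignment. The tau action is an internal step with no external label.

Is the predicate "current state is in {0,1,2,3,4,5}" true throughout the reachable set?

Answer: INVARIANT VIOLATED at state 6

Trace:
Safe = {0,1,2,3,4,5}
Reachable = {0,3,6}
  0: safe
  3: safe
  6: outside
counterexample path to 6: tau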